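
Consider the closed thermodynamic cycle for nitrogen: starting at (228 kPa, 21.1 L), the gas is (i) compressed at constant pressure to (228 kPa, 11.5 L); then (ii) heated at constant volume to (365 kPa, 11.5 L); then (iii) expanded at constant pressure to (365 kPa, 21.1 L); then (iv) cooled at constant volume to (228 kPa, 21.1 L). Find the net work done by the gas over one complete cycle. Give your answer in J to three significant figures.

Constant-volume legs do no work.
W(i) = (228)(11.5 − 21.1) = -2189 J; W(iii) = (365)(21.1 − 11.5) = 3504 J.
W_net = -2189 + 3504 = 1315 J (the clockwise enclosed area).

W_net ≈ 1320 J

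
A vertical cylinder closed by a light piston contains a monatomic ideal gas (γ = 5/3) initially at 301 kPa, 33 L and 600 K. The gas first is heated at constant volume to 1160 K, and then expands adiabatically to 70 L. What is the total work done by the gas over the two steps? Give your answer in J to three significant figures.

W_total ≈ 11400 J

Step 1 (isochoric): W = 0 (constant volume).
After step 1: P = 581.9 kPa (V unchanged).
Step 2 (adiabatic): W = (P₁V₁ − P₂V₂)/(γ−1) = (19204 − 11632)/0.667 = 11357 J.
W_total = 0 + 11357 = 11357 J.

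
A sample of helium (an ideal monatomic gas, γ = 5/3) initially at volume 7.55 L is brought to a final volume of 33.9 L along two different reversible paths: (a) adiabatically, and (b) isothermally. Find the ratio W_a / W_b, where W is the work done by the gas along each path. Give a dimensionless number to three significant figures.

Path (a) adiabatic: W = P₁V₁(1 − (V₁/V₂)^(γ−1))/(γ−1) → W_a/(P₁V₁) = 0.9489.
Path (b) isothermal: W = P₁V₁ ln(V₂/V₁) → W_b/(P₁V₁) = 1.502.
W_a / W_b = 0.9489 / 1.502 = 0.6318.

W_a / W_b ≈ 0.632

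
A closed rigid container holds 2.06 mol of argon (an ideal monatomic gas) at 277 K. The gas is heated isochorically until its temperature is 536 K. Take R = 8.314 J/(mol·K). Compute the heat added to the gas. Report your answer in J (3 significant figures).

Q ≈ 6650 J

Constant volume ⇒ W = 0, so Q = ΔU = nCᵥΔT with Cᵥ = 3R/2 = 12.47 J/(mol·K).
ΔU = (2.06)(12.47)(536 − 277) = 6654 J.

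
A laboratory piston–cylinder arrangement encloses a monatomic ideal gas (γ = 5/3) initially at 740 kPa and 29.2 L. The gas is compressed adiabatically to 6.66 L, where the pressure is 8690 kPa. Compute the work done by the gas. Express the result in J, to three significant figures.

Adiabatic: W = (P₁V₁ − P₂V₂)/(γ − 1) with γ = 5/3.
P₁V₁ = 21608 J, P₂V₂ = 57875 J.
W = (21608 − 57875) / 0.6667 = -54401 J.

W ≈ -54400 J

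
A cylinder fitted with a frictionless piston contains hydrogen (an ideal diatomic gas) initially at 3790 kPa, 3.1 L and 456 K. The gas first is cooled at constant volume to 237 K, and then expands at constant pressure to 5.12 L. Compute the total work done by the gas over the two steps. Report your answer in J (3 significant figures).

W_total ≈ 3980 J

Step 1 (isochoric): W = 0 (constant volume).
After step 1: P = 1970 kPa (V unchanged).
Step 2 (isobaric): W = PΔV = (1970 kPa)(5.12 − 3.1 L) = 3979 J.
W_total = 0 + 3979 = 3979 J.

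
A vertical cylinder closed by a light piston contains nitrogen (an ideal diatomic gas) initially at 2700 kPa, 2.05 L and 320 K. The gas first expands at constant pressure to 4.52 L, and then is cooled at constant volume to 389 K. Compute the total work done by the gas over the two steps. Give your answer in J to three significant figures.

Step 1 (isobaric): W = PΔV = (2700 kPa)(4.52 − 2.05 L) = 6669 J.
Step 2 (isochoric): W = 0 (constant volume).
W_total = 6669 + 0 = 6669 J.

W_total ≈ 6670 J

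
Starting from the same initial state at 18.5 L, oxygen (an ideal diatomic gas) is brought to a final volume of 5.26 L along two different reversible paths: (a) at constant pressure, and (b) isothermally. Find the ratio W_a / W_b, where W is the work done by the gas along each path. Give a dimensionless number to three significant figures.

W_a / W_b ≈ 0.569

Path (a) isobaric: W = P₁(V₂ − V₁) → W_a/(P₁V₁) = -0.7157.
Path (b) isothermal: W = P₁V₁ ln(V₂/V₁) → W_b/(P₁V₁) = -1.258.
W_a / W_b = -0.7157 / -1.258 = 0.5691.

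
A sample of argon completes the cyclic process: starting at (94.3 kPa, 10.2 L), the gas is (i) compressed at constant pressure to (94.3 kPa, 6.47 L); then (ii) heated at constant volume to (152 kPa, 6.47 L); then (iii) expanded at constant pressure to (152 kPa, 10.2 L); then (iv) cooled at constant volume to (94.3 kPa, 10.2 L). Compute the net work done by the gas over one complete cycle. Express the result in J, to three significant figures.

Constant-volume legs do no work.
W(i) = (94.3)(6.47 − 10.2) = -351.7 J; W(iii) = (152)(10.2 − 6.47) = 567 J.
W_net = -351.7 + 567 = 215.2 J (the clockwise enclosed area).

W_net ≈ 215 J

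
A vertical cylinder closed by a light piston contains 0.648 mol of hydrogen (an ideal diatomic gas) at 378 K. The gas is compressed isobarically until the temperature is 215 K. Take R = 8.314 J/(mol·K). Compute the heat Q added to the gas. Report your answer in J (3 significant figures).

Isobaric: W = nRΔT = (0.648)(8.314)(-163) = -878.2 J.
ΔU = nCᵥΔT with Cᵥ = 5R/2: ΔU = (0.648)(20.79)(-163) = -2195 J.
Q = ΔU + W = -2195 − 878.2 = -3074 J.

Q ≈ -3070 J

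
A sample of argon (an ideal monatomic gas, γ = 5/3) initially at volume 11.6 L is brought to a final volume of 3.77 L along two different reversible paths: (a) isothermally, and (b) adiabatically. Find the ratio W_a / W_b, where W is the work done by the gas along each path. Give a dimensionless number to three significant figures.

Path (a) isothermal: W = P₁V₁ ln(V₂/V₁) → W_a/(P₁V₁) = -1.124.
Path (b) adiabatic: W = P₁V₁(1 − (V₁/V₂)^(γ−1))/(γ−1) → W_b/(P₁V₁) = -1.673.
W_a / W_b = -1.124 / -1.673 = 0.6717.

W_a / W_b ≈ 0.672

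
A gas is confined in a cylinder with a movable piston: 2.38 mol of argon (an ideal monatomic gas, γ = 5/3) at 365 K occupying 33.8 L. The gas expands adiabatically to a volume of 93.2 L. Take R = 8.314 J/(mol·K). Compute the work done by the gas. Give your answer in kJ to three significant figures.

Adiabatic: TV^(γ−1) = const with γ = 5/3.
T₂ = T₁ (V₁/V₂)^(γ−1) = 365 × (33.8/93.2)^0.667 = 365 × 0.5086 = 185.6 K.
W_by = nCᵥ(T₁ − T₂) = (2.38)(12.47)(365 − 185.6) = 5324 J.

W ≈ 5.32 kJ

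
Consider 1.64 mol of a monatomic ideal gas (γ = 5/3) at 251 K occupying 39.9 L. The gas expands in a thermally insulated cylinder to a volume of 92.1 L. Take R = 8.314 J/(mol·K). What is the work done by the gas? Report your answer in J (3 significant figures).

Adiabatic: TV^(γ−1) = const with γ = 5/3.
T₂ = T₁ (V₁/V₂)^(γ−1) = 251 × (39.9/92.1)^0.667 = 251 × 0.5725 = 143.7 K.
W_by = nCᵥ(T₁ − T₂) = (1.64)(12.47)(251 − 143.7) = 2194 J.

W ≈ 2190 J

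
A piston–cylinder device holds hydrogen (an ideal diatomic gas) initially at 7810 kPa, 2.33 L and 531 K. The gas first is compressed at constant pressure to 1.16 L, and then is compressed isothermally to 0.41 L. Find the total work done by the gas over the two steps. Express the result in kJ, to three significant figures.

Step 1 (isobaric): W = PΔV = (7810 kPa)(1.16 − 2.33 L) = -9138 J.
After step 1: P = 7810 kPa, V = 1.16 L, T = 264.4 K.
Step 2 (isothermal): W = P₁V₁ ln(V₂/V₁) = (9060) ln(0.41/1.16) = -9422 J.
W_total = -9138 − 9422 = -18560 J.

W_total ≈ -18.6 kJ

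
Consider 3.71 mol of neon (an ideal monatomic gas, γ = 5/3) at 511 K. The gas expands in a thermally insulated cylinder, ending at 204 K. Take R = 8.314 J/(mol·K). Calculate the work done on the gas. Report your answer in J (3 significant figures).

Adiabatic ⇒ Q = 0, so W_by = −ΔU = nCᵥ(T₁ − T₂).
Cᵥ = 3R/2 = 12.47 J/(mol·K).
W = (3.71)(12.47)(511 − 204) = 14204 J.
Work on gas = −W_by = -14204 J.

W ≈ -14200 J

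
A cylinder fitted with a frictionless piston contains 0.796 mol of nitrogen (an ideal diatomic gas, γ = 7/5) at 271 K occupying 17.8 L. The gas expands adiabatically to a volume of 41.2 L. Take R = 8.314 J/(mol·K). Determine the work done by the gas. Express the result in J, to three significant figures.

Adiabatic: TV^(γ−1) = const with γ = 7/5.
T₂ = T₁ (V₁/V₂)^(γ−1) = 271 × (17.8/41.2)^0.4 = 271 × 0.7148 = 193.7 K.
W_by = nCᵥ(T₁ − T₂) = (0.796)(20.79)(271 − 193.7) = 1279 J.

W ≈ 1280 J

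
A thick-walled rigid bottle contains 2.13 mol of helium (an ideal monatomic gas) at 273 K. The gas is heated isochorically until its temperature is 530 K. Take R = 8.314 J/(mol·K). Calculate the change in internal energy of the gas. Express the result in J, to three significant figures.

ΔU ≈ 6830 J

Constant volume ⇒ W = 0, so Q = ΔU = nCᵥΔT with Cᵥ = 3R/2 = 12.47 J/(mol·K).
ΔU = (2.13)(12.47)(530 − 273) = 6827 J.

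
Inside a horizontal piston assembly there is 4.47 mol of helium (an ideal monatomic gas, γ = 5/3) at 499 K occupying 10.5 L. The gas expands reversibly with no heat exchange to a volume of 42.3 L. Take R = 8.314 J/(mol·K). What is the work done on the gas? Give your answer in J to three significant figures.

Adiabatic: TV^(γ−1) = const with γ = 5/3.
T₂ = T₁ (V₁/V₂)^(γ−1) = 499 × (10.5/42.3)^0.667 = 499 × 0.395 = 197.1 K.
W_by = nCᵥ(T₁ − T₂) = (4.47)(12.47)(499 − 197.1) = 16830 J.
Work on gas = −W_by = -16830 J.

W ≈ -16800 J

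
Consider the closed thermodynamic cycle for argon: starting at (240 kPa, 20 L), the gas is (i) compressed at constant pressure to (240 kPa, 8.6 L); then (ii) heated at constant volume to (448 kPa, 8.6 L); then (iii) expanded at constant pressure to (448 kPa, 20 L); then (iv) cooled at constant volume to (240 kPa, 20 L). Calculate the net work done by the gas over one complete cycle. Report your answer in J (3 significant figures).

Constant-volume legs do no work.
W(i) = (240)(8.6 − 20) = -2736 J; W(iii) = (448)(20 − 8.6) = 5107 J.
W_net = -2736 + 5107 = 2371 J (the clockwise enclosed area).

W_net ≈ 2370 J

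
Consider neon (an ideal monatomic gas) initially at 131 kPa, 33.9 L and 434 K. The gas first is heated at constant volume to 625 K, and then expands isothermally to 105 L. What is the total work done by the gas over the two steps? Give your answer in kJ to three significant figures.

W_total ≈ 7.23 kJ

Step 1 (isochoric): W = 0 (constant volume).
After step 1: P = 188.7 kPa (V unchanged).
Step 2 (isothermal): W = P₁V₁ ln(V₂/V₁) = (6395) ln(105/33.9) = 7230 J.
W_total = 0 + 7230 = 7230 J.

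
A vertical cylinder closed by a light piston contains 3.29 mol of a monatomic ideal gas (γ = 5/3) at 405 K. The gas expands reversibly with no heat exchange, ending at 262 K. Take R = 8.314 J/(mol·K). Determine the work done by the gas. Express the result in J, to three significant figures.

Adiabatic ⇒ Q = 0, so W_by = −ΔU = nCᵥ(T₁ − T₂).
Cᵥ = 3R/2 = 12.47 J/(mol·K).
W = (3.29)(12.47)(405 − 262) = 5867 J.

W ≈ 5870 J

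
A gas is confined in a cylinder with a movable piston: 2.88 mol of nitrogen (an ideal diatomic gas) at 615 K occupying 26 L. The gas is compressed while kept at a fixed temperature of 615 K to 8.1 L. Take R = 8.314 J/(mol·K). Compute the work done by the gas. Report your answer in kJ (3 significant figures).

Isothermal: W = nRT ln(V₂/V₁).
W = (2.88)(8.314)(615) × ln(8.1/26)
  = 14726 × -1.166
W_by_gas = -17174 J.

W ≈ -17.2 kJ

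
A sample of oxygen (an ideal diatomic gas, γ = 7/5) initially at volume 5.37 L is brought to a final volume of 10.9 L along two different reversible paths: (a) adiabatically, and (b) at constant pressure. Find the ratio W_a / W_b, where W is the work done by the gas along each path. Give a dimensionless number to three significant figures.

W_a / W_b ≈ 0.599

Path (a) adiabatic: W = P₁V₁(1 − (V₁/V₂)^(γ−1))/(γ−1) → W_a/(P₁V₁) = 0.6165.
Path (b) isobaric: W = P₁(V₂ − V₁) → W_b/(P₁V₁) = 1.03.
W_a / W_b = 0.6165 / 1.03 = 0.5987.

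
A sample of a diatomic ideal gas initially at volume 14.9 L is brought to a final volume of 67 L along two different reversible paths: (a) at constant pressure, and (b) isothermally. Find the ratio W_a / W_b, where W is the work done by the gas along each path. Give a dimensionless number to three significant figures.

W_a / W_b ≈ 2.33

Path (a) isobaric: W = P₁(V₂ − V₁) → W_a/(P₁V₁) = 3.497.
Path (b) isothermal: W = P₁V₁ ln(V₂/V₁) → W_b/(P₁V₁) = 1.503.
W_a / W_b = 3.497 / 1.503 = 2.326.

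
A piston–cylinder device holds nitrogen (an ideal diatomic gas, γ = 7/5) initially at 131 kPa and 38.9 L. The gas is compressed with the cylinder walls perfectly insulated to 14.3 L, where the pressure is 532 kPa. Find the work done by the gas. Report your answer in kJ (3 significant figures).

Adiabatic: W = (P₁V₁ − P₂V₂)/(γ − 1) with γ = 7/5.
P₁V₁ = 5096 J, P₂V₂ = 7608 J.
W = (5096 − 7608) / 0.4 = -6279 J.

W ≈ -6.28 kJ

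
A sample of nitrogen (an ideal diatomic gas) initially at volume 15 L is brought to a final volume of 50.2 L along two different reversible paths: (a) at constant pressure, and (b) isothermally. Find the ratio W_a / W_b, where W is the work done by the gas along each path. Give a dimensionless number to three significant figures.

W_a / W_b ≈ 1.94

Path (a) isobaric: W = P₁(V₂ − V₁) → W_a/(P₁V₁) = 2.347.
Path (b) isothermal: W = P₁V₁ ln(V₂/V₁) → W_b/(P₁V₁) = 1.208.
W_a / W_b = 2.347 / 1.208 = 1.943.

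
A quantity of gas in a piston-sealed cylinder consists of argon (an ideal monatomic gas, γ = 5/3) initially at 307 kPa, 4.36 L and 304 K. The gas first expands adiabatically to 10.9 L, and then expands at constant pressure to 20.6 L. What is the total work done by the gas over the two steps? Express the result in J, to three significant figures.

W_total ≈ 1560 J

Step 1 (adiabatic): W = (P₁V₁ − P₂V₂)/(γ−1) = (1339 − 726.7)/0.667 = 917.8 J.
After step 1: P = 66.67 kPa, V = 10.9 L, T = 165 K.
Step 2 (isobaric): W = PΔV = (66.67 kPa)(20.6 − 10.9 L) = 646.7 J.
W_total = 917.8 + 646.7 = 1564 J.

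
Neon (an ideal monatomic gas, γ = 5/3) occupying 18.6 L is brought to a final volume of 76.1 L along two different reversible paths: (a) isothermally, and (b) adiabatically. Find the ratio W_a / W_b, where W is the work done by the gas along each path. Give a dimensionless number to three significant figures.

W_a / W_b ≈ 1.54

Path (a) isothermal: W = P₁V₁ ln(V₂/V₁) → W_a/(P₁V₁) = 1.409.
Path (b) adiabatic: W = P₁V₁(1 − (V₁/V₂)^(γ−1))/(γ−1) → W_b/(P₁V₁) = 0.9136.
W_a / W_b = 1.409 / 0.9136 = 1.542.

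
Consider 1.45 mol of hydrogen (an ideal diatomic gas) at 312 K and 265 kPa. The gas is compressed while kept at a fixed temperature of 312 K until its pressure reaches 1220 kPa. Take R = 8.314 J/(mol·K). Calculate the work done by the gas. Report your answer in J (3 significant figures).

W ≈ -5740 J

Isothermal process: W = nRT ln(V₂/V₁) = nRT ln(P₁/P₂).
W = (1.45)(8.314)(312) × ln(265/1220)
  = 3761 × ln(0.2172) = 3761 × -1.527
W_by_gas = -5743 J.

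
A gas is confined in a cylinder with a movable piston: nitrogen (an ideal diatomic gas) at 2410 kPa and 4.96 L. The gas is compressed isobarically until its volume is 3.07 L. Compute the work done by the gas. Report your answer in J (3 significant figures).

Isobaric: W = P ΔV.
W = (2410 kPa)(3.07 − 4.96 L) = (2410)(-1.89) = -4555 J.

W ≈ -4550 J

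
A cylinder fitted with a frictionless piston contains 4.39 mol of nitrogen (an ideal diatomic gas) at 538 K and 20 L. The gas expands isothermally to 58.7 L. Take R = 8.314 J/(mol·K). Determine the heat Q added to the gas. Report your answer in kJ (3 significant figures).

Q ≈ 21.1 kJ

Isothermal ⇒ ΔU = 0, so Q = W = nRT ln(V₂/V₁).
Q = (4.39)(8.314)(538) ln(58.7/20) = 19636 × 1.077 = 21142 J.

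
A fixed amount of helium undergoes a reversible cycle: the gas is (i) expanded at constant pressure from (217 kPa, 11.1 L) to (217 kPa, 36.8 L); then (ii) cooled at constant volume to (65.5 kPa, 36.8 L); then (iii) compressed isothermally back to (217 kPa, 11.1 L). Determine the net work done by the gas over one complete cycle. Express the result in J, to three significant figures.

W_net ≈ 2690 J

Leg (i): W = PΔV = (217)(36.8 − 11.1) = 5577 J.
Leg (ii): W = 0.
Leg (iii): W = PᵢVᵢ ln(V_f/Vᵢ) = (2410) ln(11.1/36.8) = -2889 J.
W_net = 5577 − 2889 = 2688 J.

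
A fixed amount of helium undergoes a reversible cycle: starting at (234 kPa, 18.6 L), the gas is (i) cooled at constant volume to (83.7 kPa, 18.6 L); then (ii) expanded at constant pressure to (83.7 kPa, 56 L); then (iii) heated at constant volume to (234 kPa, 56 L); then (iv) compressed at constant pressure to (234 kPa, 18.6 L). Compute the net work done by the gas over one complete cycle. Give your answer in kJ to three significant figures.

W_net ≈ -5.62 kJ

Constant-volume legs do no work.
W(ii) = (83.7)(56 − 18.6) = 3130 J; W(iv) = (234)(18.6 − 56) = -8752 J.
W_net = 3130 − 8752 = -5621 J (the counter-clockwise enclosed area).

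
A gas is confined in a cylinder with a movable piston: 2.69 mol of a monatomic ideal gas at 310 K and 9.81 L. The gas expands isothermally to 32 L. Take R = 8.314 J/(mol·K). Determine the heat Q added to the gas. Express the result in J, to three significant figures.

Q ≈ 8200 J

Isothermal ⇒ ΔU = 0, so Q = W = nRT ln(V₂/V₁).
Q = (2.69)(8.314)(310) ln(32/9.81) = 6933 × 1.182 = 8197 J.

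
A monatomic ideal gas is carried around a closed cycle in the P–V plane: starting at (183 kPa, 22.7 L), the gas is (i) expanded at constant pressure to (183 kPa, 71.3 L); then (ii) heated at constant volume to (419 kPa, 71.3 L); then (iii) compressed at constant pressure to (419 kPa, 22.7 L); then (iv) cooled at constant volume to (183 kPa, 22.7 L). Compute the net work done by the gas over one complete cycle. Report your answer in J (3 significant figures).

W_net ≈ -11500 J

Constant-volume legs do no work.
W(i) = (183)(71.3 − 22.7) = 8894 J; W(iii) = (419)(22.7 − 71.3) = -20363 J.
W_net = 8894 − 20363 = -11470 J (the counter-clockwise enclosed area).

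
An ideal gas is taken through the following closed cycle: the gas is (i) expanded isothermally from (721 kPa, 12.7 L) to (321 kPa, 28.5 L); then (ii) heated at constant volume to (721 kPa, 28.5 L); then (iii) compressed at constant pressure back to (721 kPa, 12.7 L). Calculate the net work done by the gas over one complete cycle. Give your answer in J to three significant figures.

Leg (i): W = PᵢVᵢ ln(V_f/Vᵢ) = (9157) ln(28.5/12.7) = 7401 J.
Leg (ii): W = 0.
Leg (iii): W = PΔV = (721)(12.7 − 28.5) = -11392 J.
W_net = 7401 − 11392 = -3990 J.

W_net ≈ -3990 J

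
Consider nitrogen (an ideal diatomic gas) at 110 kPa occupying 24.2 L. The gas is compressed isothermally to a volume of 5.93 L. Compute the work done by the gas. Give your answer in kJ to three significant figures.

Isothermal: W = nRT ln(V₂/V₁) = P₁V₁ ln(V₂/V₁).
P₁V₁ = (110 kPa)(24.2 L) = 2662 J.
W = 2662 × ln(5.93/24.2) = 2662 × -1.406
W_by_gas = -3744 J.

W ≈ -3.74 kJ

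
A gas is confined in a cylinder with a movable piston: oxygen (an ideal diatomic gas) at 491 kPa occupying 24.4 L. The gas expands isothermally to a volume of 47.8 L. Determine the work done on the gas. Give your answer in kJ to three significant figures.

Isothermal: W = nRT ln(V₂/V₁) = P₁V₁ ln(V₂/V₁).
P₁V₁ = (491 kPa)(24.4 L) = 11980 J.
W = 11980 × ln(47.8/24.4) = 11980 × 0.6724
W_by_gas = 8056 J; work on gas = −W_by = -8056 J.

W ≈ -8.06 kJ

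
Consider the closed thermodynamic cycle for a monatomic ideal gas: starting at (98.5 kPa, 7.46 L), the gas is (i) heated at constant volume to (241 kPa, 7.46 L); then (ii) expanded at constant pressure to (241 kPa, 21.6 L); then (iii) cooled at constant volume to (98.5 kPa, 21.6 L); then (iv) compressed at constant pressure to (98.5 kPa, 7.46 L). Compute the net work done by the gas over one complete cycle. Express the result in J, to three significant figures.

Constant-volume legs do no work.
W(ii) = (241)(21.6 − 7.46) = 3408 J; W(iv) = (98.5)(7.46 − 21.6) = -1393 J.
W_net = 3408 − 1393 = 2015 J (the clockwise enclosed area).

W_net ≈ 2010 J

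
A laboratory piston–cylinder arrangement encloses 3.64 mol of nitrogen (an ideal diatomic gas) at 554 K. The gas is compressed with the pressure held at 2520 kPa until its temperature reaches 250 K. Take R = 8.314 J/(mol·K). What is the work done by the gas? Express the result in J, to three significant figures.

W ≈ -9200 J

Isobaric: W = P ΔV = nR ΔT.
W = (3.64)(8.314)(250 − 554) = -9200 J.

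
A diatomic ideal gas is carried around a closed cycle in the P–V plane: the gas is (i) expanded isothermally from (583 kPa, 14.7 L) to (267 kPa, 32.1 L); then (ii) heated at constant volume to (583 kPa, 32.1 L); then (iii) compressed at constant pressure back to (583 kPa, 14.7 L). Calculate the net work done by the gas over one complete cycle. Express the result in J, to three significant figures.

Leg (i): W = PᵢVᵢ ln(V_f/Vᵢ) = (8570) ln(32.1/14.7) = 6693 J.
Leg (ii): W = 0.
Leg (iii): W = PΔV = (583)(14.7 − 32.1) = -10144 J.
W_net = 6693 − 10144 = -3451 J.

W_net ≈ -3450 J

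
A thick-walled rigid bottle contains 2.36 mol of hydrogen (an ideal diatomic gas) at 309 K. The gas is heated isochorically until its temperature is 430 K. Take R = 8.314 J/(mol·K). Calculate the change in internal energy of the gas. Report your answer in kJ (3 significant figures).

Constant volume ⇒ W = 0, so Q = ΔU = nCᵥΔT with Cᵥ = 5R/2 = 20.79 J/(mol·K).
ΔU = (2.36)(20.79)(430 − 309) = 5935 J.

ΔU ≈ 5.94 kJ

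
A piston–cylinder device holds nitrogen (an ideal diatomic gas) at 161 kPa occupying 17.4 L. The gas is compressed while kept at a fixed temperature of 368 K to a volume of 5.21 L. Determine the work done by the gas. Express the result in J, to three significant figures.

Isothermal: W = nRT ln(V₂/V₁) = P₁V₁ ln(V₂/V₁).
P₁V₁ = (161 kPa)(17.4 L) = 2801 J.
W = 2801 × ln(5.21/17.4) = 2801 × -1.206
W_by_gas = -3378 J.

W ≈ -3380 J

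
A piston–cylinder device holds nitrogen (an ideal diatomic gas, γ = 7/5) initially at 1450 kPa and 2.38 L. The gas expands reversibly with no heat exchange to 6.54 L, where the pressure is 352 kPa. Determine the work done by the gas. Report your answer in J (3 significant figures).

Adiabatic: W = (P₁V₁ − P₂V₂)/(γ − 1) with γ = 7/5.
P₁V₁ = 3451 J, P₂V₂ = 2302 J.
W = (3451 − 2302) / 0.4 = 2872 J.

W ≈ 2870 J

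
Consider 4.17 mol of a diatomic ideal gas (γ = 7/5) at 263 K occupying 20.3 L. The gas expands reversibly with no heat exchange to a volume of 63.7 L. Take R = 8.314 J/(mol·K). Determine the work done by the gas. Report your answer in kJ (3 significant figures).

W ≈ 8.37 kJ

Adiabatic: TV^(γ−1) = const with γ = 7/5.
T₂ = T₁ (V₁/V₂)^(γ−1) = 263 × (20.3/63.7)^0.4 = 263 × 0.6329 = 166.5 K.
W_by = nCᵥ(T₁ − T₂) = (4.17)(20.79)(263 − 166.5) = 8368 J.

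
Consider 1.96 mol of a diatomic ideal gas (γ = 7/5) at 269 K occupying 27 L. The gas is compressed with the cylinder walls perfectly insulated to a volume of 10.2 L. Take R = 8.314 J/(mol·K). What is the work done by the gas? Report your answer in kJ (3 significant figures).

Adiabatic: TV^(γ−1) = const with γ = 7/5.
T₂ = T₁ (V₁/V₂)^(γ−1) = 269 × (27/10.2)^0.4 = 269 × 1.476 = 397.1 K.
W_by = nCᵥ(T₁ − T₂) = (1.96)(20.79)(269 − 397.1) = -5217 J.

W ≈ -5.22 kJ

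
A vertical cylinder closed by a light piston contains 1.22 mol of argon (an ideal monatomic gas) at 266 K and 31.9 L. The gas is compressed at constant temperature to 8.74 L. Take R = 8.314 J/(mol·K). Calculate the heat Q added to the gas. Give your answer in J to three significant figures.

Isothermal ⇒ ΔU = 0, so Q = W = nRT ln(V₂/V₁).
Q = (1.22)(8.314)(266) ln(8.74/31.9) = 2698 × -1.295 = -3493 J.

Q ≈ -3490 J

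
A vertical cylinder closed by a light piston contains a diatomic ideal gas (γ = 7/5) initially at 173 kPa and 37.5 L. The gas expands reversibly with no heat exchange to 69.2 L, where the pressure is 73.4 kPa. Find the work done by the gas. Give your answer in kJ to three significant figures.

W ≈ 3.52 kJ

Adiabatic: W = (P₁V₁ − P₂V₂)/(γ − 1) with γ = 7/5.
P₁V₁ = 6488 J, P₂V₂ = 5079 J.
W = (6488 − 5079) / 0.4 = 3521 J.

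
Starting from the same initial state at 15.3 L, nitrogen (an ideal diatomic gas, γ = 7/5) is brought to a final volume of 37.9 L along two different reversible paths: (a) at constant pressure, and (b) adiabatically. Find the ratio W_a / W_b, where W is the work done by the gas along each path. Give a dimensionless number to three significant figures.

W_a / W_b ≈ 1.94

Path (a) isobaric: W = P₁(V₂ − V₁) → W_a/(P₁V₁) = 1.477.
Path (b) adiabatic: W = P₁V₁(1 − (V₁/V₂)^(γ−1))/(γ−1) → W_b/(P₁V₁) = 0.7608.
W_a / W_b = 1.477 / 0.7608 = 1.942.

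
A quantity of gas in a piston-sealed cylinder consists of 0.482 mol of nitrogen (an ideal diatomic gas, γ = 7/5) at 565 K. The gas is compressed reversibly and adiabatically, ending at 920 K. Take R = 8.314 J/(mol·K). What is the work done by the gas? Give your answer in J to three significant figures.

Adiabatic ⇒ Q = 0, so W_by = −ΔU = nCᵥ(T₁ − T₂).
Cᵥ = 5R/2 = 20.79 J/(mol·K).
W = (0.482)(20.79)(565 − 920) = -3557 J.

W ≈ -3560 J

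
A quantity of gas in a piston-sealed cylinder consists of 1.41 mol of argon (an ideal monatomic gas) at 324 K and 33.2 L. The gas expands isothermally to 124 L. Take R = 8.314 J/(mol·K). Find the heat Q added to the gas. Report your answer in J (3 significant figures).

Q ≈ 5000 J

Isothermal ⇒ ΔU = 0, so Q = W = nRT ln(V₂/V₁).
Q = (1.41)(8.314)(324) ln(124/33.2) = 3798 × 1.318 = 5005 J.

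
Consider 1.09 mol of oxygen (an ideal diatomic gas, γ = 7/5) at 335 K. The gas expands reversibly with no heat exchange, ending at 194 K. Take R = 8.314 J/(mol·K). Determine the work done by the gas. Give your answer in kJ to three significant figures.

W ≈ 3.19 kJ

Adiabatic ⇒ Q = 0, so W_by = −ΔU = nCᵥ(T₁ − T₂).
Cᵥ = 5R/2 = 20.79 J/(mol·K).
W = (1.09)(20.79)(335 − 194) = 3194 J.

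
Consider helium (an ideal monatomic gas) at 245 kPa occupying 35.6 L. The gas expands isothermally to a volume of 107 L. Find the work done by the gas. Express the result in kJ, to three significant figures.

Isothermal: W = nRT ln(V₂/V₁) = P₁V₁ ln(V₂/V₁).
P₁V₁ = (245 kPa)(35.6 L) = 8722 J.
W = 8722 × ln(107/35.6) = 8722 × 1.1
W_by_gas = 9598 J.

W ≈ 9.60 kJ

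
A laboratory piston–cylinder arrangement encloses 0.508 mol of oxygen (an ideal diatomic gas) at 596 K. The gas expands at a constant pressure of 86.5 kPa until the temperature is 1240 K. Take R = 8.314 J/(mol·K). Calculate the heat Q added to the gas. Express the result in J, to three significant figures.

Isobaric: W = nRΔT = (0.508)(8.314)(644) = 2720 J.
ΔU = nCᵥΔT with Cᵥ = 5R/2: ΔU = (0.508)(20.79)(644) = 6800 J.
Q = ΔU + W = 6800 + 2720 = 9520 J.

Q ≈ 9520 J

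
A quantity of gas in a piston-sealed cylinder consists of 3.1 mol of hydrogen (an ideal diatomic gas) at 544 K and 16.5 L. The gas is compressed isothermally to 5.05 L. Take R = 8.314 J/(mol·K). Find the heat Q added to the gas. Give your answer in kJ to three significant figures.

Isothermal ⇒ ΔU = 0, so Q = W = nRT ln(V₂/V₁).
Q = (3.1)(8.314)(544) ln(5.05/16.5) = 14021 × -1.184 = -16600 J.

Q ≈ -16.6 kJ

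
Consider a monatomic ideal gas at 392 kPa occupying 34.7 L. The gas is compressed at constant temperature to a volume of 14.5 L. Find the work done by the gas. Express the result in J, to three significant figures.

Isothermal: W = nRT ln(V₂/V₁) = P₁V₁ ln(V₂/V₁).
P₁V₁ = (392 kPa)(34.7 L) = 13602 J.
W = 13602 × ln(14.5/34.7) = 13602 × -0.8726
W_by_gas = -11869 J.

W ≈ -11900 J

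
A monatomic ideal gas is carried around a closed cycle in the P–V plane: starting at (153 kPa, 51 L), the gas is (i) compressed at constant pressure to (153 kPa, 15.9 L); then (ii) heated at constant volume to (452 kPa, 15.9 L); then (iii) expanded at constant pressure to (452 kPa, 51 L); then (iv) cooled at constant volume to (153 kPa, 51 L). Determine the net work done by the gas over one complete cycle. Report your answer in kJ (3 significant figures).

W_net ≈ 10.5 kJ

Constant-volume legs do no work.
W(i) = (153)(15.9 − 51) = -5370 J; W(iii) = (452)(51 − 15.9) = 15865 J.
W_net = -5370 + 15865 = 10495 J (the clockwise enclosed area).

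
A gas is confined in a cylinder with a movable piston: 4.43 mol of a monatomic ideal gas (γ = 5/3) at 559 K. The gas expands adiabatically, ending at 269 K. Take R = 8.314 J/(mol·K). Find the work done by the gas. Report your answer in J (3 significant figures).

Adiabatic ⇒ Q = 0, so W_by = −ΔU = nCᵥ(T₁ − T₂).
Cᵥ = 3R/2 = 12.47 J/(mol·K).
W = (4.43)(12.47)(559 − 269) = 16021 J.

W ≈ 16000 J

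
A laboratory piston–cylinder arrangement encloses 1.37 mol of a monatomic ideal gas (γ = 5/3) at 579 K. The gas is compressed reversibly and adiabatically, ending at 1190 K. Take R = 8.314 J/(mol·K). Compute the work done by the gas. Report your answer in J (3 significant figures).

Adiabatic ⇒ Q = 0, so W_by = −ΔU = nCᵥ(T₁ − T₂).
Cᵥ = 3R/2 = 12.47 J/(mol·K).
W = (1.37)(12.47)(579 − 1190) = -10439 J.

W ≈ -10400 J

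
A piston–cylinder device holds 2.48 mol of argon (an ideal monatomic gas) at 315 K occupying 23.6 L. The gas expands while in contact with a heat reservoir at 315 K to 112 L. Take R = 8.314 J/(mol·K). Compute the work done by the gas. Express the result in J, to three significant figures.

Isothermal: W = nRT ln(V₂/V₁).
W = (2.48)(8.314)(315) × ln(112/23.6)
  = 6495 × 1.557
W_by_gas = 10114 J.

W ≈ 10100 J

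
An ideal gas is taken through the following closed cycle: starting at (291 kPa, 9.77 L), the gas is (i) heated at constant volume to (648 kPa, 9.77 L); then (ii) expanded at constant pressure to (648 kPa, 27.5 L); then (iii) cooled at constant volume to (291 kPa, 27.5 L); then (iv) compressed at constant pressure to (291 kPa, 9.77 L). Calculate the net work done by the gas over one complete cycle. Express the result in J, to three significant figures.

Constant-volume legs do no work.
W(ii) = (648)(27.5 − 9.77) = 11489 J; W(iv) = (291)(9.77 − 27.5) = -5159 J.
W_net = 11489 − 5159 = 6330 J (the clockwise enclosed area).

W_net ≈ 6330 J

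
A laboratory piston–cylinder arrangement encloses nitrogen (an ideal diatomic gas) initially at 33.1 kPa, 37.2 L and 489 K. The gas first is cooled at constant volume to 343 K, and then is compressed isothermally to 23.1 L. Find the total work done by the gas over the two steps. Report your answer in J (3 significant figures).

Step 1 (isochoric): W = 0 (constant volume).
After step 1: P = 23.22 kPa (V unchanged).
Step 2 (isothermal): W = P₁V₁ ln(V₂/V₁) = (863.7) ln(23.1/37.2) = -411.5 J.
W_total = 0 − 411.5 = -411.5 J.

W_total ≈ -412 J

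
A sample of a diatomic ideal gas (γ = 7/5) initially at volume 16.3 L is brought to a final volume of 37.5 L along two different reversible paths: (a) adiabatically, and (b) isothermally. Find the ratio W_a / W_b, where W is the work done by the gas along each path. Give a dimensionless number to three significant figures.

Path (a) adiabatic: W = P₁V₁(1 − (V₁/V₂)^(γ−1))/(γ−1) → W_a/(P₁V₁) = 0.7086.
Path (b) isothermal: W = P₁V₁ ln(V₂/V₁) → W_b/(P₁V₁) = 0.8332.
W_a / W_b = 0.7086 / 0.8332 = 0.8504.

W_a / W_b ≈ 0.850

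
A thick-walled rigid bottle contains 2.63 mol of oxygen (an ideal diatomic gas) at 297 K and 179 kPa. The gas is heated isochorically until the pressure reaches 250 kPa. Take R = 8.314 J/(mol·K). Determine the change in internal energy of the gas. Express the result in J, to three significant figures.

Constant volume ⇒ W = 0, so Q = ΔU = nCᵥΔT with Cᵥ = 5R/2 = 20.79 J/(mol·K).
At constant V, T₂/T₁ = P₂/P₁ ⇒ ΔT = T₁(P₂/P₁ − 1) = 297·(250/179 − 1) = 117.8 K.
ΔU = (2.63)(20.79)(117.8) = 6440 J.

ΔU ≈ 6440 J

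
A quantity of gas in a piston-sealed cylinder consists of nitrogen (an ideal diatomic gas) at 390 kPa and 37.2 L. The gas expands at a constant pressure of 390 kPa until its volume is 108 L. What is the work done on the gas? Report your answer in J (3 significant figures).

W ≈ -27600 J

Isobaric: W = P ΔV.
W = (390 kPa)(108 − 37.2 L) = (390)(70.8) = 27612 J.
Work on gas = −W_by = -27612 J.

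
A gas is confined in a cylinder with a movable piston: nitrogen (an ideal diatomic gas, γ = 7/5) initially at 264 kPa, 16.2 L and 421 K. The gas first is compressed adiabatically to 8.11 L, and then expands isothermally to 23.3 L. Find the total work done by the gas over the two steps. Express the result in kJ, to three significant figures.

W_total ≈ 2.54 kJ

Step 1 (adiabatic): W = (P₁V₁ − P₂V₂)/(γ−1) = (4277 − 5640)/0.4 = -3409 J.
After step 1: P = 695.5 kPa, V = 8.11 L, T = 555.2 K.
Step 2 (isothermal): W = P₁V₁ ln(V₂/V₁) = (5640) ln(23.3/8.11) = 5953 J.
W_total = -3409 + 5953 = 2544 J.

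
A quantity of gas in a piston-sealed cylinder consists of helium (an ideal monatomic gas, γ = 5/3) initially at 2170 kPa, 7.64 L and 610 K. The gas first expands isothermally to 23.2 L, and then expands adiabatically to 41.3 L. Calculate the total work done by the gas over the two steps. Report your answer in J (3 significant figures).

W_total ≈ 26400 J

Step 1 (isothermal): W = P₁V₁ ln(V₂/V₁) = (16579) ln(23.2/7.64) = 18415 J.
After step 1: P = 714.6 kPa, V = 23.2 L, T = 610 K.
Step 2 (adiabatic): W = (P₁V₁ − P₂V₂)/(γ−1) = (16579 − 11287)/0.667 = 7938 J.
W_total = 18415 + 7938 = 26353 J.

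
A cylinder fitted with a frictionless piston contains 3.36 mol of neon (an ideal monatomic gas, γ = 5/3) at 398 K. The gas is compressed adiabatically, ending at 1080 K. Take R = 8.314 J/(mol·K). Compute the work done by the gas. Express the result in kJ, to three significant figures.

Adiabatic ⇒ Q = 0, so W_by = −ΔU = nCᵥ(T₁ − T₂).
Cᵥ = 3R/2 = 12.47 J/(mol·K).
W = (3.36)(12.47)(398 − 1080) = -28578 J.

W ≈ -28.6 kJ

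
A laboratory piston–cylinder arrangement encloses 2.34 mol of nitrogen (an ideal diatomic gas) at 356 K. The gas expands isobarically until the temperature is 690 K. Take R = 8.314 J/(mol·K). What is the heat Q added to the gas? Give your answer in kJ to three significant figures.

Q ≈ 22.7 kJ

Isobaric: W = nRΔT = (2.34)(8.314)(334) = 6498 J.
ΔU = nCᵥΔT with Cᵥ = 5R/2: ΔU = (2.34)(20.79)(334) = 16245 J.
Q = ΔU + W = 16245 + 6498 = 22743 J.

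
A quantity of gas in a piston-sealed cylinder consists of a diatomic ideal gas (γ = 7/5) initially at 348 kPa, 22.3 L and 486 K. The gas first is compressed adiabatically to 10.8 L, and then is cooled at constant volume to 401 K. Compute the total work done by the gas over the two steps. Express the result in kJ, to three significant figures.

Step 1 (adiabatic): W = (P₁V₁ − P₂V₂)/(γ−1) = (7760 − 10371)/0.4 = -6527 J.
Step 2 (isochoric): W = 0 (constant volume).
W_total = -6527 + 0 = -6527 J.

W_total ≈ -6.53 kJ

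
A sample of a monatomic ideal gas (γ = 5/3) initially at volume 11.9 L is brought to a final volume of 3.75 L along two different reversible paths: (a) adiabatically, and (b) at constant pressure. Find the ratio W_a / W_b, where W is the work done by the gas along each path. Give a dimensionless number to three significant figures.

W_a / W_b ≈ 2.54

Path (a) adiabatic: W = P₁V₁(1 − (V₁/V₂)^(γ−1))/(γ−1) → W_a/(P₁V₁) = -1.739.
Path (b) isobaric: W = P₁(V₂ − V₁) → W_b/(P₁V₁) = -0.6849.
W_a / W_b = -1.739 / -0.6849 = 2.539.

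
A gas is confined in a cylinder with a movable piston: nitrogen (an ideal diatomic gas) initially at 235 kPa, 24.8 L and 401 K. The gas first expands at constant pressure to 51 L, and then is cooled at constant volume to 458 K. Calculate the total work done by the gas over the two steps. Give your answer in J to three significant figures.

Step 1 (isobaric): W = PΔV = (235 kPa)(51 − 24.8 L) = 6157 J.
Step 2 (isochoric): W = 0 (constant volume).
W_total = 6157 + 0 = 6157 J.

W_total ≈ 6160 J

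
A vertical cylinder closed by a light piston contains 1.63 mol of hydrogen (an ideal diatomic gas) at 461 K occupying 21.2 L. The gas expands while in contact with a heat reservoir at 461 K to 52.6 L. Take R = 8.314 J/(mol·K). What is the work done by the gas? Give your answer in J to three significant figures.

W ≈ 5680 J

Isothermal: W = nRT ln(V₂/V₁).
W = (1.63)(8.314)(461) × ln(52.6/21.2)
  = 6247 × 0.9087
W_by_gas = 5677 J.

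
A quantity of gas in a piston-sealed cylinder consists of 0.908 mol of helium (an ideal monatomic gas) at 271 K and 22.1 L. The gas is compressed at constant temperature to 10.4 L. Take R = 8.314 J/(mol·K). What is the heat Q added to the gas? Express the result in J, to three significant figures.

Q ≈ -1540 J

Isothermal ⇒ ΔU = 0, so Q = W = nRT ln(V₂/V₁).
Q = (0.908)(8.314)(271) ln(10.4/22.1) = 2046 × -0.7538 = -1542 J.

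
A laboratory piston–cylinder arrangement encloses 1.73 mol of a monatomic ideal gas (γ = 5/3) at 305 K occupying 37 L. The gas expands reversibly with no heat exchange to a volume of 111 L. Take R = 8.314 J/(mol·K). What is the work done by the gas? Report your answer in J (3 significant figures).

W ≈ 3420 J

Adiabatic: TV^(γ−1) = const with γ = 5/3.
T₂ = T₁ (V₁/V₂)^(γ−1) = 305 × (37/111)^0.667 = 305 × 0.4807 = 146.6 K.
W_by = nCᵥ(T₁ − T₂) = (1.73)(12.47)(305 − 146.6) = 3417 J.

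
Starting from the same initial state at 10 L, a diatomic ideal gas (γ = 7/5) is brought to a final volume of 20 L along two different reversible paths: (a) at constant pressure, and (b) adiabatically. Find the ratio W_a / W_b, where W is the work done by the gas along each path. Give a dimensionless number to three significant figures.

W_a / W_b ≈ 1.65

Path (a) isobaric: W = P₁(V₂ − V₁) → W_a/(P₁V₁) = 1.
Path (b) adiabatic: W = P₁V₁(1 − (V₁/V₂)^(γ−1))/(γ−1) → W_b/(P₁V₁) = 0.6054.
W_a / W_b = 1 / 0.6054 = 1.652.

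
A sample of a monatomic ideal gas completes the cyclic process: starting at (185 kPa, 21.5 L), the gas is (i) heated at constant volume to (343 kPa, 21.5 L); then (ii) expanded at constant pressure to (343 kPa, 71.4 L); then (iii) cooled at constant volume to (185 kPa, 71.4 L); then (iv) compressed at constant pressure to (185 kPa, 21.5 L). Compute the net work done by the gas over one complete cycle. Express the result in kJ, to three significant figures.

W_net ≈ 7.88 kJ

Constant-volume legs do no work.
W(ii) = (343)(71.4 − 21.5) = 17116 J; W(iv) = (185)(21.5 − 71.4) = -9232 J.
W_net = 17116 − 9232 = 7884 J (the clockwise enclosed area).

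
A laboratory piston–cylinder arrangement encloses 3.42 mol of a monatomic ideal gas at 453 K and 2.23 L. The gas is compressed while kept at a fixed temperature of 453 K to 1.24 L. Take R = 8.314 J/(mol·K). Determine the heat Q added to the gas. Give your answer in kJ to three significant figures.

Isothermal ⇒ ΔU = 0, so Q = W = nRT ln(V₂/V₁).
Q = (3.42)(8.314)(453) ln(1.24/2.23) = 12881 × -0.5869 = -7559 J.

Q ≈ -7.56 kJ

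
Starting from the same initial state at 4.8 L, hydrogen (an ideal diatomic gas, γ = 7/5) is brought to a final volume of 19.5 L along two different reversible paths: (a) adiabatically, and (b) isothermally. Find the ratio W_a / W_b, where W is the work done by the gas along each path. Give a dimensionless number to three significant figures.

W_a / W_b ≈ 0.765

Path (a) adiabatic: W = P₁V₁(1 − (V₁/V₂)^(γ−1))/(γ−1) → W_a/(P₁V₁) = 1.073.
Path (b) isothermal: W = P₁V₁ ln(V₂/V₁) → W_b/(P₁V₁) = 1.402.
W_a / W_b = 1.073 / 1.402 = 0.7654.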